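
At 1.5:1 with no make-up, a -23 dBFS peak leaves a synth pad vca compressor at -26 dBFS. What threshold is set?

-32 dBFS

Input is 9 dB above T (since output overshoot × R = input overshoot: (-26 − T)·1.5 = -23 − T gives T = -32 dBFS).
Check: -32 + (-23 − (-32))/1.5 = -32 + 6 = -26 dBFS. ✓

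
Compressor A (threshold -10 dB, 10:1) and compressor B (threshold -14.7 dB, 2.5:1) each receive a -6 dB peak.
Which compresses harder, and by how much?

A: GR = 4 − 4/10 = 3.6 dB.
B: GR = 8.7 − 8.7/2.5 = 5.22 dB.
B applies 1.62 dB more gain reduction.

B, by 1.62 dB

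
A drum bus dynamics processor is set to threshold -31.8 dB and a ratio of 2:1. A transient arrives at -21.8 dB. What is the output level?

-21.8 dB sits 10 dB over threshold.
The 10 dB excess becomes 5 dB after 2:1 reduction.
Output = -31.8 + 5 = -26.8 dB.

-26.8 dB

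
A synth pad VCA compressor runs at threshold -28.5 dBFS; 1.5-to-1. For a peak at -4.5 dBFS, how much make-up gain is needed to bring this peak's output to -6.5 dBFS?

The peak compresses to -28.5 + 24/1.5 = -12.5 dBFS.
To reach -6.5 dBFS requires -6.5 − (-12.5) = 6 dB of make-up.

6 dB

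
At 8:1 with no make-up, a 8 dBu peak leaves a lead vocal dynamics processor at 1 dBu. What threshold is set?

Gain reduction = 8 − 1 = 7 dB; output overshoot = GR / (R − 1) = 7 / 7 = 1 dB.
Threshold = output − output overshoot = 1 − 1 = 0 dBu.

0 dBu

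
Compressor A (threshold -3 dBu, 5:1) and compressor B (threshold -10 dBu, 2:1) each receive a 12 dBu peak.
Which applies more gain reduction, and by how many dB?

A: GR = 15 − 15/5 = 12 dB.
B: GR = 22 − 22/2 = 11 dB.
Difference: 1 dB in favour of A.

A, by 1 dB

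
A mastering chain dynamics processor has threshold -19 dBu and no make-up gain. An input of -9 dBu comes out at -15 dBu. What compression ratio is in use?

Input overshoot = -9 − (-19) = 10 dB; output overshoot = -15 − (-19) = 4 dB.
Ratio = 10 / 4 = 2.5.

2.5:1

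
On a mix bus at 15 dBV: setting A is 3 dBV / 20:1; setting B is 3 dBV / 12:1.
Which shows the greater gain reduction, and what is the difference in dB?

A: 12 dB over, compressed to 0.6 dB over, so 11.4 dB of GR.
B: 12 dB over, compressed to 1 dB over, so 11 dB of GR.
A reduces 0.4 dB more.

A, by 0.4 dB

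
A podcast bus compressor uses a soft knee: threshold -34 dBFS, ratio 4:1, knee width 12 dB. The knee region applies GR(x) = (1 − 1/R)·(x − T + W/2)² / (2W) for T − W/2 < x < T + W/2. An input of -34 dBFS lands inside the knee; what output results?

-35.125 dBFS

x − T + W/2 = -34 − (-34) + 6 = 6.
GR = (1 − 1/4) × 6² / 24 = 0.75 × 36 / 24 = 1.125 dB.
Output = -34 − 1.125 = -35.125 dBFS.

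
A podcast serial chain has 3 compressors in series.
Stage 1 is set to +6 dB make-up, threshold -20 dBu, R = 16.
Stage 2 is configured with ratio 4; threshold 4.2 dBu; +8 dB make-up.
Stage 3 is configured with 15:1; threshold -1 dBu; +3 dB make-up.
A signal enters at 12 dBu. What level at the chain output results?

Stage 1: 12 dBu is 32 dB over -20 dBu; at 16:1 that becomes 2 dB over, giving -18 dBu; +6 dB make-up → -12 dBu.
Stage 2: -12 dBu ≤ 4.2 dBu, so stage 2 doesn't engage; make-up brings it to -4 dBu.
Stage 3: -4 dBu ≤ -1 dBu, so stage 3 doesn't engage; make-up brings it to -1 dBu.

-1 dBu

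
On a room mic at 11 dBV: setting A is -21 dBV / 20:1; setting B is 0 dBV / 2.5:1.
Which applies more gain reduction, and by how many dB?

A, by 23.8 dB

A: overshoot 32 dB → output overshoot 1.6 dB → GR 30.4 dB.
B: overshoot 11 dB → output overshoot 4.4 dB → GR 6.6 dB.
A reduces 23.8 dB more.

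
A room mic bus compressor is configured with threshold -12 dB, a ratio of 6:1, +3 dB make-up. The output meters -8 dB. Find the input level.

Before make-up, the level was -8 − 3 = -11 dB.
Post-compression overshoot = -11 − (-12) = 1 dB.
Undo the ratio: input overshoot = 1 × 6 = 6 dB, giving input = -6 dB.

-6 dB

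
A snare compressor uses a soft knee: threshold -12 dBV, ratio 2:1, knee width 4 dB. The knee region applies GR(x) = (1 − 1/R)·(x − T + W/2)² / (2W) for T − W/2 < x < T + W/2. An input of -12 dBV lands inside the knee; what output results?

-12.25 dBV

x − T + W/2 = -12 − (-12) + 2 = 2.
GR = (1 − 1/2) × 2² / 8 = 0.5 × 4 / 8 = 0.25 dB.
Output = -12 − 0.25 = -12.25 dBV.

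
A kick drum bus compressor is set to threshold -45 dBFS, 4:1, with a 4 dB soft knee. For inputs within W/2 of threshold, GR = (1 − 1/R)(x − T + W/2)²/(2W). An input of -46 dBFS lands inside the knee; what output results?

x − T + W/2 = -46 − (-45) + 2 = 1.
GR = (1 − 1/4) × 1² / 8 = 0.75 × 1 / 8 = 0.09375 dB.
Output = -46 − 0.09375 = -46.09375 dBFS.

-46.09375 dBFS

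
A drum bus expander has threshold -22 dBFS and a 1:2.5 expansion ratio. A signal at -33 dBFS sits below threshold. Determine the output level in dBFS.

The input is 11 dB below the -22 dBFS threshold.
A 1:2.5 expander multiplies undershoot by 2.5: 11 × 2.5 = 27.5 dB below threshold.
Output = -22 − 27.5 = -49.5 dBFS.

-49.5 dBFS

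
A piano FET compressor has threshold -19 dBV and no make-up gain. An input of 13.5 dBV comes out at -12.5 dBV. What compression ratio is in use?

5:1

Input overshoot = 13.5 − (-19) = 32.5 dB; output overshoot = -12.5 − (-19) = 6.5 dB.
Ratio = 32.5 / 6.5 = 5.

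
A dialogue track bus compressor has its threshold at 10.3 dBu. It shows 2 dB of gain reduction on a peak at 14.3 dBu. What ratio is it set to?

2:1

Input overshoot = 14.3 − 10.3 = 4 dB.
Output overshoot = 4 − 2 = 2 dB.
Ratio = input overshoot / output overshoot = 4 / 2 = 2.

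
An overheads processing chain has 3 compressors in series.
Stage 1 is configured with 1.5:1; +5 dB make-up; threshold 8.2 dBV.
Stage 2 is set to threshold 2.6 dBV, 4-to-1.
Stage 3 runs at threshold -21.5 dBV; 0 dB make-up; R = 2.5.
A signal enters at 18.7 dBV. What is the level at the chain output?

Stage 1: 10.5 dB above 8.2 dBV, reduced 1.5:1 to 7 dB above → 15.2 dBV; +5 dB make-up → 20.2 dBV.
Stage 2: overshoot 17.6 dB → 17.6/4 = 4.4 dB → 7 dBV.
Stage 3: 7 dBV is 28.5 dB over -21.5 dBV; at 2.5:1 that becomes 11.4 dB over, giving -10.1 dBV.

-10.1 dBV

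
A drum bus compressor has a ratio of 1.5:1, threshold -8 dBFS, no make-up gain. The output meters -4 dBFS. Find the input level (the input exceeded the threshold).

-2 dBFS

That's 4 dB above the -8 dBFS threshold.
Undo the ratio: input overshoot = 4 × 1.5 = 6 dB, giving input = -2 dBFS.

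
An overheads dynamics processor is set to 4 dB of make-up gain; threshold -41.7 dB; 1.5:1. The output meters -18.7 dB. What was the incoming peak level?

-13.2 dB

Before make-up, the level was -18.7 − 4 = -22.7 dB.
That's 19 dB above the -41.7 dB threshold.
Input overshoot = R × output overshoot = 28.5 dB → input = -41.7 + 28.5 = -13.2 dB.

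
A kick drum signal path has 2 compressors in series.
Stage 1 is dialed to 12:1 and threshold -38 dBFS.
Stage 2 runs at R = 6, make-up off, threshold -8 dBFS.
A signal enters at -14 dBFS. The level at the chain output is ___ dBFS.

Stage 1: overshoot 24 dB → 24/12 = 2 dB → -36 dBFS.
Stage 2: -36 dBFS is at or below the -8 dBFS threshold — no compression; output -36 dBFS.

-36 dBFS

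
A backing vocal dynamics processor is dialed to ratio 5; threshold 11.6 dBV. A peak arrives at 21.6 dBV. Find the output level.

Overshoot: 21.6 − 11.6 = 10 dB.
At 5:1 the overshoot is divided by 5, leaving 2 dB above threshold.
That puts the output at 13.6 dBV.

13.6 dBV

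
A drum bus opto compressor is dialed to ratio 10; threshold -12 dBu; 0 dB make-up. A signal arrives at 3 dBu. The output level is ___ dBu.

Overshoot: 3 − (-12) = 15 dB.
At 10:1 the overshoot is divided by 10, leaving 1.5 dB above threshold.
That puts the output at -10.5 dBu.

-10.5 dBu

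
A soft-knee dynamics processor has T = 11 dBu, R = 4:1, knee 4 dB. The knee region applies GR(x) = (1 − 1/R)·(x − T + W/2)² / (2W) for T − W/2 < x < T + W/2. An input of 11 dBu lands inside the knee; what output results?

10.625 dBu

x − T + W/2 = 11 − 11 + 2 = 2.
GR = (1 − 1/4) × 2² / 8 = 0.75 × 4 / 8 = 0.375 dB.
Output = 11 − 0.375 = 10.625 dBu.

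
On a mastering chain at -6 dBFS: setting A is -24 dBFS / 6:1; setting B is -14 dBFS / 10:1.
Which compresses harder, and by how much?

A, by 7.8 dB

A: GR = 18 − 18/6 = 15 dB.
B: GR = 8 − 8/10 = 7.2 dB.
A applies 7.8 dB more gain reduction.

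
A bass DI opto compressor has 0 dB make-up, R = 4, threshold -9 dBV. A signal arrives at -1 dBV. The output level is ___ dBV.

-7 dBV

Overshoot: -1 − (-9) = 8 dB.
The 8 dB excess becomes 2 dB after 4:1 reduction.
So the level is -9 + 2 = -7 dBV.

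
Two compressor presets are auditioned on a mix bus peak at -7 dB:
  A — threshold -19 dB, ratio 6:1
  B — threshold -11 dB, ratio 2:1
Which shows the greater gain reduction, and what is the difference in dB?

A, by 8 dB

A: 12 dB over, compressed to 2 dB over, so 10 dB of GR.
B: 4 dB over, compressed to 2 dB over, so 2 dB of GR.
A reduces 8 dB more.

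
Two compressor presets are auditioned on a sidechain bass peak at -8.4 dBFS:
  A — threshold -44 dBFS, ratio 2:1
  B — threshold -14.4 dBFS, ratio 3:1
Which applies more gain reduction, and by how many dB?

A: 35.6 dB over, compressed to 17.8 dB over, so 17.8 dB of GR.
B: 6 dB over, compressed to 2 dB over, so 4 dB of GR.
Difference: 13.8 dB in favour of A.

A, by 13.8 dB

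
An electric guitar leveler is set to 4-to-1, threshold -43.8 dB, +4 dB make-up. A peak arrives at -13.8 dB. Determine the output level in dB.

Overshoot: -13.8 − (-43.8) = 30 dB.
4:1 compression reduces that to 30/4 = 7.5 dB over.
Output = -43.8 + 7.5 = -36.3 dB; make-up adds 4 dB, giving -32.3 dB.

-32.3 dB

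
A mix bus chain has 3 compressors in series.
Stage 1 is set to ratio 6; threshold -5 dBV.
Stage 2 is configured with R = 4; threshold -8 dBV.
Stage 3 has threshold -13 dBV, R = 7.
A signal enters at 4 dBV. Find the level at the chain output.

-12.125 dBV

Stage 1: 9 dB above -5 dBV, reduced 6:1 to 1.5 dB above → -3.5 dBV.
Stage 2: overshoot 4.5 dB → 4.5/4 = 1.125 dB → -6.875 dBV.
Stage 3: -6.875 dBV is 6.125 dB over -13 dBV; at 7:1 that becomes 0.875 dB over, giving -12.125 dBV.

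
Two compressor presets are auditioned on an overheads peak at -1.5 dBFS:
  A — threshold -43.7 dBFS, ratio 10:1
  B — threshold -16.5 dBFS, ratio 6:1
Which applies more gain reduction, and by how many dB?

A, by 25.48 dB

A: overshoot 42.2 dB → output overshoot 4.22 dB → GR 37.98 dB.
B: overshoot 15 dB → output overshoot 2.5 dB → GR 12.5 dB.
A applies 25.48 dB more gain reduction.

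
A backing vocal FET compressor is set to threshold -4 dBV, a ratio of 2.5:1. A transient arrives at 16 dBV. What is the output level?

The input is 20 dB above the -4 dBV threshold.
At 2.5:1 the overshoot is divided by 2.5, leaving 8 dB above threshold.
So the level is -4 + 8 = 4 dBV.

4 dBV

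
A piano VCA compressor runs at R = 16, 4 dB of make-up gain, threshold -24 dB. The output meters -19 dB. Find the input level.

Stripping the +4 dB make-up gives -23 dB at the gain stage.
That's 1 dB above the -24 dB threshold.
Undo the ratio: input overshoot = 1 × 16 = 16 dB, giving input = -8 dB.

-8 dB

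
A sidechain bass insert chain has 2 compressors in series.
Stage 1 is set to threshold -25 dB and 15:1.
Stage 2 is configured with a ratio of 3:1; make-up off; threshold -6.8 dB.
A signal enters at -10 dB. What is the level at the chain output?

Stage 1: 15 dB above -25 dB, reduced 15:1 to 1 dB above → -24 dB.
Stage 2: below threshold (-24 ≤ -6.8); passes unchanged; output -24 dB.

-24 dB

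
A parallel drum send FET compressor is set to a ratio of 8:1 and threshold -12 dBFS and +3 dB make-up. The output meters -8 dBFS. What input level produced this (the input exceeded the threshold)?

Before make-up, the level was -8 − 3 = -11 dBFS.
That's 1 dB above the -12 dBFS threshold.
Undo the ratio: input overshoot = 1 × 8 = 8 dB, giving input = -4 dBFS.

-4 dBFS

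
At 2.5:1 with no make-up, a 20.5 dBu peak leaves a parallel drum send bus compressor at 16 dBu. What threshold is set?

Let T be the threshold. Output overshoot = (input overshoot)/R, so 16 − T = (20.5 − T)/2.5.
2.5·(16 − T) = 20.5 − T → 1.5·T = 40 − 20.5 = 19.5.
T = 19.5/1.5 = 13 dBu.

13 dBu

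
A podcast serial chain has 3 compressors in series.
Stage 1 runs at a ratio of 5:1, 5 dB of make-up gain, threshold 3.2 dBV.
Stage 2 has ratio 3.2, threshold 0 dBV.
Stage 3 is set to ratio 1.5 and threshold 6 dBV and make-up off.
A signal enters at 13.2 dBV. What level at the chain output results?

Stage 1: 10 dB above 3.2 dBV, reduced 5:1 to 2 dB above → 5.2 dBV; +5 dB make-up → 10.2 dBV.
Stage 2: 10.2 dBV is 10.2 dB over 0 dBV; at 3.2:1 that becomes 3.1875 dB over, giving 3.1875 dBV.
Stage 3: 3.1875 dBV ≤ 6 dBV, so stage 3 doesn't engage; output 3.1875 dBV.

3.1875 dBV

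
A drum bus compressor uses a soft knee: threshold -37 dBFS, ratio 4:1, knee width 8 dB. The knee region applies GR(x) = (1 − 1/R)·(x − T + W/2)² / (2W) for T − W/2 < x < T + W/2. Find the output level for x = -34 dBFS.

-36.296875 dBFS

x − T + W/2 = -34 − (-37) + 4 = 7.
GR = (1 − 1/4) × 7² / 16 = 0.75 × 49 / 16 = 2.296875 dB.
Output = -34 − 2.296875 = -36.296875 dBFS.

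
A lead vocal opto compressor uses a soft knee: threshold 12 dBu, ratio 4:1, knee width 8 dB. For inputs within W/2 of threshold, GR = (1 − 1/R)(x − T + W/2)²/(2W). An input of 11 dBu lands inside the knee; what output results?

10.578125 dBu

x − T + W/2 = 11 − 12 + 4 = 3.
GR = (1 − 1/4) × 3² / 16 = 0.75 × 9 / 16 = 0.421875 dB.
Output = 11 − 0.421875 = 10.578125 dBu.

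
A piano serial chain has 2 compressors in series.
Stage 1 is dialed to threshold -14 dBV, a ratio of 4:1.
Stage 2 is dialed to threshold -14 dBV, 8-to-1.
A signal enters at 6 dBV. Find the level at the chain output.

-13.375 dBV

Stage 1: overshoot 20 dB → 20/4 = 5 dB → -9 dBV.
Stage 2: -9 dBV is 5 dB over -14 dBV; at 8:1 that becomes 0.625 dB over, giving -13.375 dBV.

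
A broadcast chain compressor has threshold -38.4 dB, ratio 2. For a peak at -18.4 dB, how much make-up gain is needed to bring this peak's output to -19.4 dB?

9 dB

Overshoot 20 dB → 20/2 = 10 dB after compression, so the compressed level is -38.4 + 10 = -28.4 dB.
Make-up = target − compressed = -19.4 − (-28.4) = 9 dB.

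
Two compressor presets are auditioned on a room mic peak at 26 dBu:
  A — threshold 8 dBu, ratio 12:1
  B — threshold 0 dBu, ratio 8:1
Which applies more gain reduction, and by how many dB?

B, by 6.25 dB

A: GR = 18 − 18/12 = 16.5 dB.
B: GR = 26 − 26/8 = 22.75 dB.
B applies 6.25 dB more gain reduction.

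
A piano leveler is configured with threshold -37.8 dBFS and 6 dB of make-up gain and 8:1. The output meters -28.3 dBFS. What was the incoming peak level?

Stripping the +6 dB make-up gives -34.3 dBFS at the gain stage.
Post-compression overshoot = -34.3 − (-37.8) = 3.5 dB.
Undo the ratio: input overshoot = 3.5 × 8 = 28 dB, giving input = -9.8 dBFS.

-9.8 dBFS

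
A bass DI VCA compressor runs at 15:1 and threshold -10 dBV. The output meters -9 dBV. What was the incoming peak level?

5 dBV

That's 1 dB above the -10 dBV threshold.
Undo the ratio: input overshoot = 1 × 15 = 15 dB, giving input = 5 dBV.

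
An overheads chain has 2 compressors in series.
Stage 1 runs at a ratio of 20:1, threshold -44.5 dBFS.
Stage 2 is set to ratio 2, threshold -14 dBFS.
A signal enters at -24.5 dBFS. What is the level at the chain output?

Stage 1: -24.5 dBFS is 20 dB over -44.5 dBFS; at 20:1 that becomes 1 dB over, giving -43.5 dBFS.
Stage 2: below threshold (-43.5 ≤ -14); passes unchanged; output -43.5 dBFS.

-43.5 dBFS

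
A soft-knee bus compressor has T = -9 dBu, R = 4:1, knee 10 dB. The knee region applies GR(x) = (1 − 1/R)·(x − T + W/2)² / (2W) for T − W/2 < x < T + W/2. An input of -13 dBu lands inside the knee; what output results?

x − T + W/2 = -13 − (-9) + 5 = 1.
GR = (1 − 1/4) × 1² / 20 = 0.75 × 1 / 20 = 0.0375 dB.
Output = -13 − 0.0375 = -13.0375 dBu.

-13.0375 dBu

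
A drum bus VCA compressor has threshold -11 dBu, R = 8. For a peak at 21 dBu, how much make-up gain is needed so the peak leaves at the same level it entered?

28 dB

Without make-up, output = threshold + overshoot/8 = -11 + 4 = -7 dBu.
Gap to target: 28 dB.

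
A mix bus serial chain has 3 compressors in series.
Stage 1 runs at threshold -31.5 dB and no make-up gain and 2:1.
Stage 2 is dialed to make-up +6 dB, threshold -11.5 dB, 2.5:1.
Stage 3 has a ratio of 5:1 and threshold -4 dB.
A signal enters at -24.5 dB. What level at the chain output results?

-22 dB

Stage 1: overshoot 7 dB → 7/2 = 3.5 dB → -28 dB.
Stage 2: -28 dB ≤ -11.5 dB, so stage 2 doesn't engage; make-up brings it to -22 dB.
Stage 3: below threshold (-22 ≤ -4); passes unchanged; output -22 dB.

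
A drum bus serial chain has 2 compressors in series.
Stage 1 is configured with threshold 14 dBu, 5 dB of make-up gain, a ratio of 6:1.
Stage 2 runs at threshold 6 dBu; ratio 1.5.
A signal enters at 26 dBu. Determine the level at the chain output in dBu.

Stage 1: 26 dBu is 12 dB over 14 dBu; at 6:1 that becomes 2 dB over, giving 16 dBu; +5 dB make-up → 21 dBu.
Stage 2: 21 dBu is 15 dB over 6 dBu; at 1.5:1 that becomes 10 dB over, giving 16 dBu.

16 dBu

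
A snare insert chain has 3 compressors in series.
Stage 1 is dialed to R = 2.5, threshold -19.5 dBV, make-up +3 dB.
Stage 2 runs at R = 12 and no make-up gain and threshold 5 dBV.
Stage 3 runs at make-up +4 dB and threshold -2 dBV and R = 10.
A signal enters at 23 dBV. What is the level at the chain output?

Stage 1: overshoot 42.5 dB → 42.5/2.5 = 17 dB → -2.5 dBV; +3 dB make-up → 0.5 dBV.
Stage 2: below threshold (0.5 ≤ 5); passes unchanged; output 0.5 dBV.
Stage 3: 2.5 dB above -2 dBV, reduced 10:1 to 0.25 dB above → -1.75 dBV; +4 dB make-up → 2.25 dBV.

2.25 dBV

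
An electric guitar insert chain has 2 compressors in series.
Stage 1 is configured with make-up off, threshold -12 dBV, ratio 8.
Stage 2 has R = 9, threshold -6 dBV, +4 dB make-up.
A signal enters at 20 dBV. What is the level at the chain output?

Stage 1: 20 dBV is 32 dB over -12 dBV; at 8:1 that becomes 4 dB over, giving -8 dBV.
Stage 2: below threshold (-8 ≤ -6); passes unchanged; make-up brings it to -4 dBV.

-4 dBV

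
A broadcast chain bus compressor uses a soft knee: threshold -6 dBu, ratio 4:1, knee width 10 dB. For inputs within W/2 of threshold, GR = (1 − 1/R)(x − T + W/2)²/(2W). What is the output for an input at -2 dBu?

-5.0375 dBu

x − T + W/2 = -2 − (-6) + 5 = 9.
GR = (1 − 1/4) × 9² / 20 = 0.75 × 81 / 20 = 3.0375 dB.
Output = -2 − 3.0375 = -5.0375 dBu.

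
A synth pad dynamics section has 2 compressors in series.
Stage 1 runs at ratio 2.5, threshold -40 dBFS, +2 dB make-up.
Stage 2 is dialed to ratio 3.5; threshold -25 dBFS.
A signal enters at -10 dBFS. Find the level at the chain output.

-26 dBFS

Stage 1: 30 dB above -40 dBFS, reduced 2.5:1 to 12 dB above → -28 dBFS; +2 dB make-up → -26 dBFS.
Stage 2: below threshold (-26 ≤ -25); passes unchanged; output -26 dBFS.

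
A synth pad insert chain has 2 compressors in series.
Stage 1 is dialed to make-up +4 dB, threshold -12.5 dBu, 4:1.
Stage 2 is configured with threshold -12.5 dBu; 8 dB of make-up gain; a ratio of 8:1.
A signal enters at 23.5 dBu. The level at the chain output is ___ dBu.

-2.875 dBu

Stage 1: 36 dB above -12.5 dBu, reduced 4:1 to 9 dB above → -3.5 dBu; +4 dB make-up → 0.5 dBu.
Stage 2: 0.5 dBu is 13 dB over -12.5 dBu; at 8:1 that becomes 1.625 dB over, giving -10.875 dBu; +8 dB make-up → -2.875 dBu.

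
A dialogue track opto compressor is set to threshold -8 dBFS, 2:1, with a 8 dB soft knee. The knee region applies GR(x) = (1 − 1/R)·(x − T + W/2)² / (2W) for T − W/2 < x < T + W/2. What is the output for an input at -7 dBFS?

x − T + W/2 = -7 − (-8) + 4 = 5.
GR = (1 − 1/2) × 5² / 16 = 0.5 × 25 / 16 = 0.78125 dB.
Output = -7 − 0.78125 = -7.78125 dBFS.

-7.78125 dBFS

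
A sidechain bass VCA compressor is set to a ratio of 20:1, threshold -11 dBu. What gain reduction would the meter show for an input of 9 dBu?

19 dB

The signal is 20 dB above threshold.
A 20:1 ratio leaves 1 dB of that excess.
GR = overshoot in − overshoot out = 20 − 1 = 19 dB.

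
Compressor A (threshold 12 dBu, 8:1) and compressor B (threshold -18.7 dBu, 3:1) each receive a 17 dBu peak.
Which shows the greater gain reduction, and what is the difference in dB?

B, by 19.425 dB

A: GR = 5 − 5/8 = 4.375 dB.
B: GR = 35.7 − 35.7/3 = 23.8 dB.
B applies 19.425 dB more gain reduction.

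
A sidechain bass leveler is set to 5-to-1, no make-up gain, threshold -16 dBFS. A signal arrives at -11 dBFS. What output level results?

-15 dBFS

Overshoot: -11 − (-16) = 5 dB.
The 5 dB excess becomes 1 dB after 5:1 reduction.
That puts the output at -15 dBFS.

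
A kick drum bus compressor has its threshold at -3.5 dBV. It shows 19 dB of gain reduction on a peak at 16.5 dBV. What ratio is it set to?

20:1

Input overshoot = 16.5 − (-3.5) = 20 dB.
Output overshoot = 20 − 19 = 1 dB.
Ratio = input overshoot / output overshoot = 20 / 1 = 20.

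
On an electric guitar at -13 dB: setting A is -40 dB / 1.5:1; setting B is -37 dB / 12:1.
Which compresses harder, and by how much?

B, by 13 dB

A: 27 dB over, compressed to 18 dB over, so 9 dB of GR.
B: 24 dB over, compressed to 2 dB over, so 22 dB of GR.
B applies 13 dB more gain reduction.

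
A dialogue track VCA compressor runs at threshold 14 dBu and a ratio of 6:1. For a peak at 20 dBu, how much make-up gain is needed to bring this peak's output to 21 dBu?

6 dB

Without make-up, output = threshold + overshoot/6 = 14 + 1 = 15 dBu.
Gap to target: 6 dB.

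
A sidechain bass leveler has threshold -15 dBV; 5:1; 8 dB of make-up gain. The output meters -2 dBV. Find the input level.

10 dBV

Stripping the +8 dB make-up gives -10 dBV at the gain stage.
Post-compression overshoot = -10 − (-15) = 5 dB.
Input overshoot = R × output overshoot = 25 dB → input = -15 + 25 = 10 dBV.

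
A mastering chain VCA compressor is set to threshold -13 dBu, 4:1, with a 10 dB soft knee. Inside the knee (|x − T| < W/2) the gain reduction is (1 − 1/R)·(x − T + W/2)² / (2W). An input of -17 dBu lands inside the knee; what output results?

x − T + W/2 = -17 − (-13) + 5 = 1.
GR = (1 − 1/4) × 1² / 20 = 0.75 × 1 / 20 = 0.0375 dB.
Output = -17 − 0.0375 = -17.0375 dBu.

-17.0375 dBu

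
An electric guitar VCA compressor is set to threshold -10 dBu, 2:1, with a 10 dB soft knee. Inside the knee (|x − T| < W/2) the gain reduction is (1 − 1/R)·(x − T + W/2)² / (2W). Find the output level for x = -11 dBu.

-11.4 dBu

x − T + W/2 = -11 − (-10) + 5 = 4.
GR = (1 − 1/2) × 4² / 20 = 0.5 × 16 / 20 = 0.4 dB.
Output = -11 − 0.4 = -11.4 dBu.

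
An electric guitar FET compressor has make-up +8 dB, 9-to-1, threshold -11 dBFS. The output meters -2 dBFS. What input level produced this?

-2 dBFS

Stripping the +8 dB make-up gives -10 dBFS at the gain stage.
The compressed level sits -10 − (-11) = 1 dB over threshold.
Before 9:1 compression the overshoot was 1 × 9 = 9 dB, so input = -11 + 9 = -2 dBFS.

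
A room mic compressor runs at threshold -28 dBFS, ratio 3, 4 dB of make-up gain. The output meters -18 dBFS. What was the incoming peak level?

-10 dBFS

Before make-up, the level was -18 − 4 = -22 dBFS.
The compressed level sits -22 − (-28) = 6 dB over threshold.
Before 3:1 compression the overshoot was 6 × 3 = 18 dB, so input = -28 + 18 = -10 dBFS.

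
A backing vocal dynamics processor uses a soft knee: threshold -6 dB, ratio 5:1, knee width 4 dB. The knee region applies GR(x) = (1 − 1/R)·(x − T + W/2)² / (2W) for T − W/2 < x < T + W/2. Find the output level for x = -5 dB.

-5.9 dB

x − T + W/2 = -5 − (-6) + 2 = 3.
GR = (1 − 1/5) × 3² / 8 = 0.8 × 9 / 8 = 0.9 dB.
Output = -5 − 0.9 = -5.9 dB.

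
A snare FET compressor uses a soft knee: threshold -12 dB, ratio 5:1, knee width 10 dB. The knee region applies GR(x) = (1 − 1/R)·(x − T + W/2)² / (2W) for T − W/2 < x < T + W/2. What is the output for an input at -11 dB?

x − T + W/2 = -11 − (-12) + 5 = 6.
GR = (1 − 1/5) × 6² / 20 = 0.8 × 36 / 20 = 1.44 dB.
Output = -11 − 1.44 = -12.44 dB.

-12.44 dB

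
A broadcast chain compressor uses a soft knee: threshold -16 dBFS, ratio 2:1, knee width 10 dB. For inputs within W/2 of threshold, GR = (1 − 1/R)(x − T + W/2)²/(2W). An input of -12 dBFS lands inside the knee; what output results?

-14.025 dBFS

x − T + W/2 = -12 − (-16) + 5 = 9.
GR = (1 − 1/2) × 9² / 20 = 0.5 × 81 / 20 = 2.025 dB.
Output = -12 − 2.025 = -14.025 dBFS.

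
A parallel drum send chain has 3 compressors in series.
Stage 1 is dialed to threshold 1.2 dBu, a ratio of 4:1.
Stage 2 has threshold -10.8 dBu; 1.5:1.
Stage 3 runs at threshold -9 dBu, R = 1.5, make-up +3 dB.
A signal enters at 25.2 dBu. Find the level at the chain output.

0.8 dBu

Stage 1: overshoot 24 dB → 24/4 = 6 dB → 7.2 dBu.
Stage 2: 18 dB above -10.8 dBu, reduced 1.5:1 to 12 dB above → 1.2 dBu.
Stage 3: overshoot 10.2 dB → 10.2/1.5 = 6.8 dB → -2.2 dBu; +3 dB make-up → 0.8 dBu.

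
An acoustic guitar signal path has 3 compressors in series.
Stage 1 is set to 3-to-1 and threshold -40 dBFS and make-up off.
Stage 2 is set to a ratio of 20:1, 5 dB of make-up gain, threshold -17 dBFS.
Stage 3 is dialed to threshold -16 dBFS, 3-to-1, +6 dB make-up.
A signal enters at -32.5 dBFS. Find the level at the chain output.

Stage 1: 7.5 dB above -40 dBFS, reduced 3:1 to 2.5 dB above → -37.5 dBFS.
Stage 2: below threshold (-37.5 ≤ -17); passes unchanged; make-up brings it to -32.5 dBFS.
Stage 3: below threshold (-32.5 ≤ -16); passes unchanged; make-up brings it to -26.5 dBFS.

-26.5 dBFS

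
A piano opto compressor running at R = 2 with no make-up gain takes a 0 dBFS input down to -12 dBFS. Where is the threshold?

-24 dBFS

Input is 24 dB above T (since output overshoot × R = input overshoot: (-12 − T)·2 = 0 − T gives T = -24 dBFS).
Check: -24 + (0 − (-24))/2 = -24 + 12 = -12 dBFS. ✓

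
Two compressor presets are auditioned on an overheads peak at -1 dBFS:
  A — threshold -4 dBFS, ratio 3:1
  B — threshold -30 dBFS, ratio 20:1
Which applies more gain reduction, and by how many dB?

B, by 25.55 dB

A: GR = 3 − 3/3 = 2 dB.
B: GR = 29 − 29/20 = 27.55 dB.
Difference: 25.55 dB in favour of B.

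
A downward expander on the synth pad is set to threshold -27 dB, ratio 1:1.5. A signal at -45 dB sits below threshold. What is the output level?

-54 dB

Undershoot = (-27) − (-45) = 18 dB.
At 1:1.5, that expands to 27 dB under threshold.
Output = -27 − 27 = -54 dB.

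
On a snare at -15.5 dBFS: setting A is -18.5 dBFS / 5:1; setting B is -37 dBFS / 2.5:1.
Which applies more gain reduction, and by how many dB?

A: GR = 3 − 3/5 = 2.4 dB.
B: GR = 21.5 − 21.5/2.5 = 12.9 dB.
B reduces 10.5 dB more.

B, by 10.5 dB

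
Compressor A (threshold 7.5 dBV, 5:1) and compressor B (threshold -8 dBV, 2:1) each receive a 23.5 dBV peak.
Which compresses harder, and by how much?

B, by 2.95 dB

A: GR = 16 − 16/5 = 12.8 dB.
B: GR = 31.5 − 31.5/2 = 15.75 dB.
B reduces 2.95 dB more.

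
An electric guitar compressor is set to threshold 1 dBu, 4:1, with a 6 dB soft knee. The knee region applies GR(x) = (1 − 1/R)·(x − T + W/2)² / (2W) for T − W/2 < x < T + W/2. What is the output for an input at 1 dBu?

x − T + W/2 = 1 − 1 + 3 = 3.
GR = (1 − 1/4) × 3² / 12 = 0.75 × 9 / 12 = 0.5625 dB.
Output = 1 − 0.5625 = 0.4375 dBu.

0.4375 dBu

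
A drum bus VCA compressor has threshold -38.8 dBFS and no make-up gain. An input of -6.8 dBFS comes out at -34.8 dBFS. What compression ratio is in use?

8:1

Input overshoot = -6.8 − (-38.8) = 32 dB; output overshoot = -34.8 − (-38.8) = 4 dB.
Ratio = 32 / 4 = 8.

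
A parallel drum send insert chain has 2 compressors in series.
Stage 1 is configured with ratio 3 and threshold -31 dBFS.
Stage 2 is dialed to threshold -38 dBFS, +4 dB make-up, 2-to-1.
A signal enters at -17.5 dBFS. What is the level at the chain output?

-28.25 dBFS

Stage 1: -17.5 dBFS is 13.5 dB over -31 dBFS; at 3:1 that becomes 4.5 dB over, giving -26.5 dBFS.
Stage 2: -26.5 dBFS is 11.5 dB over -38 dBFS; at 2:1 that becomes 5.75 dB over, giving -32.25 dBFS; +4 dB make-up → -28.25 dBFS.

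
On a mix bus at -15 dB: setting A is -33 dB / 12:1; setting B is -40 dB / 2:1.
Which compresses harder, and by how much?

A, by 4 dB

A: GR = 18 − 18/12 = 16.5 dB.
B: GR = 25 − 25/2 = 12.5 dB.
Difference: 4 dB in favour of A.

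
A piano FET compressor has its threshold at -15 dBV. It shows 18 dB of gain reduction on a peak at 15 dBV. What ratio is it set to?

2.5:1

Input overshoot = 15 − (-15) = 30 dB.
Output overshoot = 30 − 18 = 12 dB.
Ratio = input overshoot / output overshoot = 30 / 12 = 2.5.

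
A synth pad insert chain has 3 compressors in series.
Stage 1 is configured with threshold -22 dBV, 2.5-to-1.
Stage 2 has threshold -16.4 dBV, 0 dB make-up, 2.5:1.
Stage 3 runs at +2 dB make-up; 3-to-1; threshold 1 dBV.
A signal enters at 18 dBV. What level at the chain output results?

Stage 1: 18 dBV is 40 dB over -22 dBV; at 2.5:1 that becomes 16 dB over, giving -6 dBV.
Stage 2: -6 dBV is 10.4 dB over -16.4 dBV; at 2.5:1 that becomes 4.16 dB over, giving -12.24 dBV.
Stage 3: below threshold (-12.24 ≤ 1); passes unchanged; make-up brings it to -10.24 dBV.

-10.24 dBV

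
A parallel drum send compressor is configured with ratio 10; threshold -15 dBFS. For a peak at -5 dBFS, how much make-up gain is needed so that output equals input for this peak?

Overshoot 10 dB → 10/10 = 1 dB after compression, so the compressed level is -15 + 1 = -14 dBFS.
Make-up = target − compressed = -5 − (-14) = 9 dB.

9 dB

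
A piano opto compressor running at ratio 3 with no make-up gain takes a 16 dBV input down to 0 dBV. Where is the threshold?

-8 dBV

Let T be the threshold. Output overshoot = (input overshoot)/R, so 0 − T = (16 − T)/3.
3·(0 − T) = 16 − T → 2·T = 0 − 16 = -16.
T = -16/2 = -8 dBV.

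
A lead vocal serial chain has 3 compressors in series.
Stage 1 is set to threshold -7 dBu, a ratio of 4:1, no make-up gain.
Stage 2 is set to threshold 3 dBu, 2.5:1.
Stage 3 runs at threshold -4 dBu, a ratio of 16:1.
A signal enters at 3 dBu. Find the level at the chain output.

Stage 1: 3 dBu is 10 dB over -7 dBu; at 4:1 that becomes 2.5 dB over, giving -4.5 dBu.
Stage 2: -4.5 dBu is at or below the 3 dBu threshold — no compression; output -4.5 dBu.
Stage 3: -4.5 dBu ≤ -4 dBu, so stage 3 doesn't engage; output -4.5 dBu.

-4.5 dBu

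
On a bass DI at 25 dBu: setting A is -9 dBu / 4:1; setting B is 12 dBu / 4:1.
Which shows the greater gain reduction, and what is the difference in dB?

A: overshoot 34 dB → output overshoot 8.5 dB → GR 25.5 dB.
B: overshoot 13 dB → output overshoot 3.25 dB → GR 9.75 dB.
Difference: 15.75 dB in favour of A.

A, by 15.75 dB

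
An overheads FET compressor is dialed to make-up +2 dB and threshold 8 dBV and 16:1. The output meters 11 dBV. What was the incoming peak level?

24 dBV

Before make-up, the level was 11 − 2 = 9 dBV.
The compressed level sits 9 − 8 = 1 dB over threshold.
Before 16:1 compression the overshoot was 1 × 16 = 16 dB, so input = 8 + 16 = 24 dBV.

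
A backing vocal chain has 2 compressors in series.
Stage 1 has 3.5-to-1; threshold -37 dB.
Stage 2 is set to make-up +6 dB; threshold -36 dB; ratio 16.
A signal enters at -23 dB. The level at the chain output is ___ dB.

Stage 1: overshoot 14 dB → 14/3.5 = 4 dB → -33 dB.
Stage 2: 3 dB above -36 dB, reduced 16:1 to 0.1875 dB above → -35.8125 dB; +6 dB make-up → -29.8125 dB.

-29.8125 dB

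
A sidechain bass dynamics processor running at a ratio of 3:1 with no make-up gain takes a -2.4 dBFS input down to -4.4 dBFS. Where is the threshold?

Input is 3 dB above T (since output overshoot × R = input overshoot: (-4.4 − T)·3 = -2.4 − T gives T = -5.4 dBFS).
Check: -5.4 + (-2.4 − (-5.4))/3 = -5.4 + 1 = -4.4 dBFS. ✓

-5.4 dBFS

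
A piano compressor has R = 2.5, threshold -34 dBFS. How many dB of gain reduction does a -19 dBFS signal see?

Overshoot = -19 − (-34) = 15 dB.
At 2.5:1, output sits 15/2.5 = 6 dB above threshold.
So the signal is attenuated by 15 − 6 = 9 dB.

9 dB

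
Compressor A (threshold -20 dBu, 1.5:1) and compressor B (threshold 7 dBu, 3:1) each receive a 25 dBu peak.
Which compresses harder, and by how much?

A, by 3 dB

A: overshoot 45 dB → output overshoot 30 dB → GR 15 dB.
B: overshoot 18 dB → output overshoot 6 dB → GR 12 dB.
A reduces 3 dB more.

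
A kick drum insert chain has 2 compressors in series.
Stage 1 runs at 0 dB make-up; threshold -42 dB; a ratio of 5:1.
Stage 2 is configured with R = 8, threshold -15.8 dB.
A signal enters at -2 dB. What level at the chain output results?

Stage 1: 40 dB above -42 dB, reduced 5:1 to 8 dB above → -34 dB.
Stage 2: -34 dB is at or below the -15.8 dB threshold — no compression; output -34 dB.

-34 dB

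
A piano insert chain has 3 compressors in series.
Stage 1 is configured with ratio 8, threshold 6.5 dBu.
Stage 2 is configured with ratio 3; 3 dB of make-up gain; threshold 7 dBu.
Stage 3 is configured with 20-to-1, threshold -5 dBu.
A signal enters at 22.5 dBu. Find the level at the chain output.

-4.225 dBu

Stage 1: 22.5 dBu is 16 dB over 6.5 dBu; at 8:1 that becomes 2 dB over, giving 8.5 dBu.
Stage 2: 8.5 dBu is 1.5 dB over 7 dBu; at 3:1 that becomes 0.5 dB over, giving 7.5 dBu; +3 dB make-up → 10.5 dBu.
Stage 3: overshoot 15.5 dB → 15.5/20 = 0.775 dB → -4.225 dBu.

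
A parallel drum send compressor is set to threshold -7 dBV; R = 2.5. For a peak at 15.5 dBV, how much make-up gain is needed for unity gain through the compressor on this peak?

13.5 dB

The peak compresses to -7 + 22.5/2.5 = 2 dBV.
To reach 15.5 dBV requires 15.5 − 2 = 13.5 dB of make-up.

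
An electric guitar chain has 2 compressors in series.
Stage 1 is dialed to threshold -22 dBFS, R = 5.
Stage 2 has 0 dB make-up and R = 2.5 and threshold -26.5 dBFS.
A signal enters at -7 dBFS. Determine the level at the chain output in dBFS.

Stage 1: overshoot 15 dB → 15/5 = 3 dB → -19 dBFS.
Stage 2: overshoot 7.5 dB → 7.5/2.5 = 3 dB → -23.5 dBFS.

-23.5 dBFS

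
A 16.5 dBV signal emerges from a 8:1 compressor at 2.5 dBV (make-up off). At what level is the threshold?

0.5 dBV

Gain reduction = 16.5 − 2.5 = 14 dB; output overshoot = GR / (R − 1) = 14 / 7 = 2 dB.
Threshold = output − output overshoot = 2.5 − 2 = 0.5 dBV.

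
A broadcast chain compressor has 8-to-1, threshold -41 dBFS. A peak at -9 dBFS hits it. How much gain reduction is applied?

The signal is 32 dB above threshold.
At 8:1, output sits 32/8 = 4 dB above threshold.
GR = overshoot in − overshoot out = 32 − 4 = 28 dB.

28 dB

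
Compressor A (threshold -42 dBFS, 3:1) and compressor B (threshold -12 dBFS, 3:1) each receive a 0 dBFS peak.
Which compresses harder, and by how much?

A, by 20 dB

A: 42 dB over, compressed to 14 dB over, so 28 dB of GR.
B: 12 dB over, compressed to 4 dB over, so 8 dB of GR.
A applies 20 dB more gain reduction.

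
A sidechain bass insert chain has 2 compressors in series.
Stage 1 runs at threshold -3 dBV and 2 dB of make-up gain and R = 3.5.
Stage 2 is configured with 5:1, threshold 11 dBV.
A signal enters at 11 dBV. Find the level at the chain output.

Stage 1: 11 dBV is 14 dB over -3 dBV; at 3.5:1 that becomes 4 dB over, giving 1 dBV; +2 dB make-up → 3 dBV.
Stage 2: 3 dBV ≤ 11 dBV, so stage 2 doesn't engage; output 3 dBV.

3 dBV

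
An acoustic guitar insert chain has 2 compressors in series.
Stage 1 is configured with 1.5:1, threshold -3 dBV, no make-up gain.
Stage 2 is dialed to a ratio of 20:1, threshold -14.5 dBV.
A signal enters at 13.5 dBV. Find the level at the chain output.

Stage 1: overshoot 16.5 dB → 16.5/1.5 = 11 dB → 8 dBV.
Stage 2: overshoot 22.5 dB → 22.5/20 = 1.125 dB → -13.375 dBV.

-13.375 dBV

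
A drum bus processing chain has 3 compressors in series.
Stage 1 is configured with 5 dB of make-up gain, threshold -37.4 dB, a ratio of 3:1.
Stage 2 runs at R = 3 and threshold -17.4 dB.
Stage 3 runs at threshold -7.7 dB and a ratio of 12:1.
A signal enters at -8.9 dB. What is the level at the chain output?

Stage 1: -8.9 dB is 28.5 dB over -37.4 dB; at 3:1 that becomes 9.5 dB over, giving -27.9 dB; +5 dB make-up → -22.9 dB.
Stage 2: below threshold (-22.9 ≤ -17.4); passes unchanged; output -22.9 dB.
Stage 3: -22.9 dB ≤ -7.7 dB, so stage 3 doesn't engage; output -22.9 dB.

-22.9 dB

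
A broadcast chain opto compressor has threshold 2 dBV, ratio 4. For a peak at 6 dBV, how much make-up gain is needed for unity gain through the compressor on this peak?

Without make-up, output = threshold + overshoot/4 = 2 + 1 = 3 dBV.
Gap to target: 3 dB.

3 dB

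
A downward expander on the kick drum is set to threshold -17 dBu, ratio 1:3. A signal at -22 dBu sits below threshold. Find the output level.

The input is 5 dB below the -17 dBu threshold.
A 1:3 expander multiplies undershoot by 3: 5 × 3 = 15 dB below threshold.
Output = -17 − 15 = -32 dBu.

-32 dBu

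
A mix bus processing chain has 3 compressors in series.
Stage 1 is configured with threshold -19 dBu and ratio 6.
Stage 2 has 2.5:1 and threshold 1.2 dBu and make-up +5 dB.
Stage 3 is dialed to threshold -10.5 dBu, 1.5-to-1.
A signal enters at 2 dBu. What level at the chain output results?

Stage 1: overshoot 21 dB → 21/6 = 3.5 dB → -15.5 dBu.
Stage 2: -15.5 dBu is at or below the 1.2 dBu threshold — no compression; make-up brings it to -10.5 dBu.
Stage 3: -10.5 dBu ≤ -10.5 dBu, so stage 3 doesn't engage; output -10.5 dBu.

-10.5 dBu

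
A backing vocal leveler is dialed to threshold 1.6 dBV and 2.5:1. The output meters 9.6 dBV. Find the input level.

The compressed level sits 9.6 − 1.6 = 8 dB over threshold.
Before 2.5:1 compression the overshoot was 8 × 2.5 = 20 dB, so input = 1.6 + 20 = 21.6 dBV.

21.6 dBV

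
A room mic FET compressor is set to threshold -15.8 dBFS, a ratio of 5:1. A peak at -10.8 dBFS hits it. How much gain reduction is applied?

The signal is 5 dB above threshold.
After 5:1 compression the overshoot becomes 5/5 = 1 dB.
So the signal is attenuated by 5 − 1 = 4 dB.

4 dB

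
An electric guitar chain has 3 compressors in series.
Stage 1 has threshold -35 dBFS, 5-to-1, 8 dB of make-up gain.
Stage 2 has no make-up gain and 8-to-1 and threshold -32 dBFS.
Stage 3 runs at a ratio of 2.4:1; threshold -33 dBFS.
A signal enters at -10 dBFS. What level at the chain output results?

Stage 1: -10 dBFS is 25 dB over -35 dBFS; at 5:1 that becomes 5 dB over, giving -30 dBFS; +8 dB make-up → -22 dBFS.
Stage 2: overshoot 10 dB → 10/8 = 1.25 dB → -30.75 dBFS.
Stage 3: overshoot 2.25 dB → 2.25/2.4 = 0.9375 dB → -32.0625 dBFS.

-32.0625 dBFS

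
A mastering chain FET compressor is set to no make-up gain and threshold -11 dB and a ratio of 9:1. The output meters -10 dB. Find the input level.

-2 dB

The compressed level sits -10 − (-11) = 1 dB over threshold.
Before 9:1 compression the overshoot was 1 × 9 = 9 dB, so input = -11 + 9 = -2 dB.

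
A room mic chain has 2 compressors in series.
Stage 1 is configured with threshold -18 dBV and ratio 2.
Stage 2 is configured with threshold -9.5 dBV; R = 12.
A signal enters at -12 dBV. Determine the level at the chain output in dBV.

Stage 1: overshoot 6 dB → 6/2 = 3 dB → -15 dBV.
Stage 2: -15 dBV is at or below the -9.5 dBV threshold — no compression; output -15 dBV.

-15 dBV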